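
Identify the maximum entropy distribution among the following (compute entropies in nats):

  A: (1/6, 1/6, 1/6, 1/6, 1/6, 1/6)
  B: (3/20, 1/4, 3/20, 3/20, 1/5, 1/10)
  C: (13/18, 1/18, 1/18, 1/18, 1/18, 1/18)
A

For a discrete distribution over n outcomes, entropy is maximized by the uniform distribution.

Computing entropies:
H(A) = 1.7918 nats
H(B) = 1.7524 nats
H(C) = 1.0379 nats

The uniform distribution (where all probabilities equal 1/6) achieves the maximum entropy of log_e(6) = 1.7918 nats.

Distribution A has the highest entropy.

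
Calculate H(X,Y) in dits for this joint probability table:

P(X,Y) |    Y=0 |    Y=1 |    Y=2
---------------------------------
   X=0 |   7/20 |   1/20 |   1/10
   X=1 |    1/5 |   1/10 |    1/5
0.7042 dits

Joint entropy is H(X,Y) = -Σ_{x,y} p(x,y) log p(x,y).

Summing over all non-zero entries:
H(X,Y) = -[7/20·log_10(7/20) + 1/20·log_10(1/20) + 1/10·log_10(1/10) + 1/5·log_10(1/5) + 1/10·log_10(1/10) + 1/5·log_10(1/5)]
H(X,Y) = 0.7042 dits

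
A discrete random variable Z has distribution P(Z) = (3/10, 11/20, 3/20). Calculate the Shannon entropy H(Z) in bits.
1.4060 bits

Shannon entropy is H(X) = -Σ p(x) log p(x).

For P = (3/10, 11/20, 3/20):
H = -3/10 × log_2(3/10) -11/20 × log_2(11/20) -3/20 × log_2(3/20)
H = 1.4060 bits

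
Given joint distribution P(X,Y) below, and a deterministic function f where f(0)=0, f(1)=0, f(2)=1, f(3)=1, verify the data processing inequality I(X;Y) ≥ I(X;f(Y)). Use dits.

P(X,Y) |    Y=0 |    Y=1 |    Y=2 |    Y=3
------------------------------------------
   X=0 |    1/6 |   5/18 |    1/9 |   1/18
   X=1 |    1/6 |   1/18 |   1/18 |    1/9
I(X;Y) = 0.0325, I(X;f(Y)) = 0.0056, inequality holds: 0.0325 ≥ 0.0056

Data Processing Inequality: For any Markov chain X → Y → Z, we have I(X;Y) ≥ I(X;Z).

Here Z = f(Y) is a deterministic function of Y, forming X → Y → Z.

Original I(X;Y) = 0.0325 dits

After applying f:
P(X,Z) where Z=f(Y):
- P(X,Z=0) = P(X,Y=0) + P(X,Y=1)
- P(X,Z=1) = P(X,Y=2) + P(X,Y=3)

I(X;Z) = I(X;f(Y)) = 0.0056 dits

Verification: 0.0325 ≥ 0.0056 ✓

Information cannot be created by processing; the function f can only lose information about X.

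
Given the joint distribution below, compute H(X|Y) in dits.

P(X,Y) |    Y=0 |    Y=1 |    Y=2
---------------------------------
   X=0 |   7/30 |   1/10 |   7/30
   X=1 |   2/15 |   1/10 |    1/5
0.2945 dits

Using the chain rule: H(X|Y) = H(X,Y) - H(Y)

First, compute H(X,Y) = 0.7514 dits

Marginal P(Y) = (11/30, 1/5, 13/30)
H(Y) = 0.4569 dits

H(X|Y) = H(X,Y) - H(Y) = 0.7514 - 0.4569 = 0.2945 dits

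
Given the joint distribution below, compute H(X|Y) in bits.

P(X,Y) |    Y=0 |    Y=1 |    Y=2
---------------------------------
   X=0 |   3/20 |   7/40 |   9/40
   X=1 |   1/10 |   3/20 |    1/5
0.9903 bits

Using the chain rule: H(X|Y) = H(X,Y) - H(Y)

First, compute H(X,Y) = 2.5419 bits

Marginal P(Y) = (1/4, 13/40, 17/40)
H(Y) = 1.5516 bits

H(X|Y) = H(X,Y) - H(Y) = 2.5419 - 1.5516 = 0.9903 bits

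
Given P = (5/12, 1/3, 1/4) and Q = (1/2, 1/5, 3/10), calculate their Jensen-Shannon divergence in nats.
0.0115 nats

Jensen-Shannon divergence is:
JSD(P||Q) = 0.5 × D_KL(P||M) + 0.5 × D_KL(Q||M)
where M = 0.5 × (P + Q) is the mixture distribution.

M = 0.5 × (5/12, 1/3, 1/4) + 0.5 × (1/2, 1/5, 3/10) = (11/24, 4/15, 11/40)

D_KL(P||M) = 0.0108 nats
D_KL(Q||M) = 0.0121 nats

JSD(P||Q) = 0.5 × 0.0108 + 0.5 × 0.0121 = 0.0115 nats

Unlike KL divergence, JSD is symmetric and bounded: 0 ≤ JSD ≤ log(2).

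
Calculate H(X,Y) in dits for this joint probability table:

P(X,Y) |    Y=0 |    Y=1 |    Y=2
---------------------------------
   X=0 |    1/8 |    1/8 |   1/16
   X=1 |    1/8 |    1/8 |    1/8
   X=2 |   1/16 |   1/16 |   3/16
0.9265 dits

Joint entropy is H(X,Y) = -Σ_{x,y} p(x,y) log p(x,y).

Summing over all non-zero entries:
H(X,Y) = -[1/8·log_10(1/8) + 1/8·log_10(1/8) + 1/16·log_10(1/16) + 1/8·log_10(1/8) + 1/8·log_10(1/8) + 1/8·log_10(1/8) + 1/16·log_10(1/16) + 1/16·log_10(1/16) + 3/16·log_10(3/16)]
H(X,Y) = 0.9265 dits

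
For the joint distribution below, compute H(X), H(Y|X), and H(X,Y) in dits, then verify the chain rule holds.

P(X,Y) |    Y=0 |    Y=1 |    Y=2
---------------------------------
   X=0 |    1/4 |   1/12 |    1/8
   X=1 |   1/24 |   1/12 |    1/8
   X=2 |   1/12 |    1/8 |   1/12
H(X,Y) = 0.9064, H(X) = 0.4619, H(Y|X) = 0.4445 (all in dits)

Chain rule: H(X,Y) = H(X) + H(Y|X)

Left side — joint entropy directly:
H(X,Y) = -Σ p(x,y) log p(x,y) = 0.9064 dits

Right side — compute H(Y|X) from the conditional distributions:
P(X) = (11/24, 1/4, 7/24), so H(X) = 0.4619 dits
H(Y|X) = Σ_x P(X=x) · H(Y|X=x):
  P(Y|X=0) = (6/11, 2/11, 3/11), H(Y|X=0) = 0.4321, weight P(X=0) = 11/24
  P(Y|X=1) = (1/6, 1/3, 1/2), H(Y|X=1) = 0.4392, weight P(X=1) = 1/4
  P(Y|X=2) = (2/7, 3/7, 2/7), H(Y|X=2) = 0.4686, weight P(X=2) = 7/24
H(Y|X) = 0.4445 dits

H(X) + H(Y|X) = 0.4619 + 0.4445 = 0.9064 dits

Both sides equal 0.9064 dits. ✓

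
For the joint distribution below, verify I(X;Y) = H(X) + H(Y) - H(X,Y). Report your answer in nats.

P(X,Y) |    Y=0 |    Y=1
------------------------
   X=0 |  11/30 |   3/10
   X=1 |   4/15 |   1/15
I(X;Y) = 0.0316 nats

Mutual information has multiple equivalent forms:
- I(X;Y) = H(X) - H(X|Y)
- I(X;Y) = H(Y) - H(Y|X)
- I(X;Y) = H(X) + H(Y) - H(X,Y)

Computing all quantities:
H(X) = 0.6365, H(Y) = 0.6572, H(X,Y) = 1.2621
H(X|Y) = 0.6049, H(Y|X) = 0.6256

Verification:
H(X) - H(X|Y) = 0.6365 - 0.6049 = 0.0316
H(Y) - H(Y|X) = 0.6572 - 0.6256 = 0.0316
H(X) + H(Y) - H(X,Y) = 0.6365 + 0.6572 - 1.2621 = 0.0316

All forms give I(X;Y) = 0.0316 nats. ✓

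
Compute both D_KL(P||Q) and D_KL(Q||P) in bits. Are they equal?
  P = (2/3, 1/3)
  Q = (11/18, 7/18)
D_KL(P||Q) = 0.0096, D_KL(Q||P) = 0.0098

KL divergence is not symmetric: D_KL(P||Q) ≠ D_KL(Q||P) in general.

D_KL(P||Q) = 0.0096 bits
D_KL(Q||P) = 0.0098 bits

No, they are not equal!

This asymmetry is why KL divergence is not a true distance metric.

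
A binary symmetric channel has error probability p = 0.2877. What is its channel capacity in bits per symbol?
0.1343 bits

For a binary symmetric channel (BSC) with error probability p:
Capacity C = 1 - H(p) bits per symbol

where H(p) = -p log₂(p) - (1-p) log₂(1-p) is the binary entropy function.

H(0.2877) = 0.8657 bits
C = 1 - 0.8657 = 0.1343 bits per symbol

This means we can reliably transmit up to 0.1343 bits of information per channel use.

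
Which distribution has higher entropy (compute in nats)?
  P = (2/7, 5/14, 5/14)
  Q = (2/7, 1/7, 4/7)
P

Computing entropies in nats:
H(P) = 1.0934
H(Q) = 0.9557

Distribution P has higher entropy.

Intuition: The distribution closer to uniform (more spread out) has higher entropy.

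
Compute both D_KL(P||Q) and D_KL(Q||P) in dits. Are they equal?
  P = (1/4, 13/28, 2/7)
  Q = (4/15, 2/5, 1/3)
D_KL(P||Q) = 0.0039, D_KL(Q||P) = 0.0039

KL divergence is not symmetric: D_KL(P||Q) ≠ D_KL(Q||P) in general.

D_KL(P||Q) = 0.0039 dits
D_KL(Q||P) = 0.0039 dits

In this case they happen to be equal (to 4 decimal places).

This asymmetry is why KL divergence is not a true distance metric.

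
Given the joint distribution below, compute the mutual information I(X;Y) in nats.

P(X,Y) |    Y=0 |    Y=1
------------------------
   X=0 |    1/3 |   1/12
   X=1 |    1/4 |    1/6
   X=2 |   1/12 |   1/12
0.0321 nats

Mutual information: I(X;Y) = H(X) + H(Y) - H(X,Y)

Marginals:
P(X) = (5/12, 5/12, 1/6), H(X) = 1.0282 nats
P(Y) = (2/3, 1/3), H(Y) = 0.6365 nats

Joint entropy: H(X,Y) = 1.6326 nats

I(X;Y) = 1.0282 + 0.6365 - 1.6326 = 0.0321 nats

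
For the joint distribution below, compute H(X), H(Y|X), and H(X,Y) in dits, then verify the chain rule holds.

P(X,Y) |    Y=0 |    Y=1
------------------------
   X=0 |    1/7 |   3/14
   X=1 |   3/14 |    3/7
H(X,Y) = 0.5651, H(X) = 0.2831, H(Y|X) = 0.2821 (all in dits)

Chain rule: H(X,Y) = H(X) + H(Y|X)

Left side — joint entropy directly:
H(X,Y) = -Σ p(x,y) log p(x,y) = 0.5651 dits

Right side — compute H(Y|X) from the conditional distributions:
P(X) = (5/14, 9/14), so H(X) = 0.2831 dits
H(Y|X) = Σ_x P(X=x) · H(Y|X=x):
  P(Y|X=0) = (2/5, 3/5), H(Y|X=0) = 0.2923, weight P(X=0) = 5/14
  P(Y|X=1) = (1/3, 2/3), H(Y|X=1) = 0.2764, weight P(X=1) = 9/14
H(Y|X) = 0.2821 dits

H(X) + H(Y|X) = 0.2831 + 0.2821 = 0.5651 dits

Both sides equal 0.5651 dits. ✓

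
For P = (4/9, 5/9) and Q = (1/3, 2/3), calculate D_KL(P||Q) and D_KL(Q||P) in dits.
D_KL(P||Q) = 0.0115, D_KL(Q||P) = 0.0111

KL divergence is not symmetric: D_KL(P||Q) ≠ D_KL(Q||P) in general.

D_KL(P||Q) = 0.0115 dits
D_KL(Q||P) = 0.0111 dits

No, they are not equal!

This asymmetry is why KL divergence is not a true distance metric.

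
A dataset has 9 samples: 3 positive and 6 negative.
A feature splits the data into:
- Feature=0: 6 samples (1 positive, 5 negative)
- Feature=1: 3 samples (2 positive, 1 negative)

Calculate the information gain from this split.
0.1788 bits

Information Gain = H(Y) - H(Y|Feature)

Before split:
P(positive) = 3/9 = 0.3333
H(Y) = 0.9183 bits

After split:
Feature=0: H = 0.6500 bits (weight = 6/9)
Feature=1: H = 0.9183 bits (weight = 3/9)
H(Y|Feature) = (6/9)×0.6500 + (3/9)×0.9183 = 0.7394 bits

Information Gain = 0.9183 - 0.7394 = 0.1788 bits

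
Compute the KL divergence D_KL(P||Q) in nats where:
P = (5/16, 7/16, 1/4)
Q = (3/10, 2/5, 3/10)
0.0064 nats

KL divergence: D_KL(P||Q) = Σ p(x) log(p(x)/q(x))

Computing term by term:
  x=0: 5/16 × log_e[(5/16)/(3/10)] = 5/16 × 0.0408 = 0.0128
  x=1: 7/16 × log_e[(7/16)/(2/5)] = 7/16 × 0.0896 = 0.0392
  x=2: 1/4 × log_e[(1/4)/(3/10)] = 1/4 × -0.1823 = -0.0456

D_KL(P||Q) = 0.0064 nats

Note: KL divergence is always non-negative and equals 0 iff P = Q.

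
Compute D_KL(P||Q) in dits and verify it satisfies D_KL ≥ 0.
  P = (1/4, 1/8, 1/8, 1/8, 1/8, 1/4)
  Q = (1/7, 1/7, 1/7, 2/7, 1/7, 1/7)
0.0549 dits

KL divergence satisfies the Gibbs inequality: D_KL(P||Q) ≥ 0 for all distributions P, Q.

D_KL(P||Q) = Σ p(x) log(p(x)/q(x))
Term by term:
  x=0: 1/4 × log_10[(1/4)/(1/7)] = 0.0608
  x=1: 1/8 × log_10[(1/8)/(1/7)] = -0.0072
  x=2: 1/8 × log_10[(1/8)/(1/7)] = -0.0072
  x=3: 1/8 × log_10[(1/8)/(2/7)] = -0.0449
  x=4: 1/8 × log_10[(1/8)/(1/7)] = -0.0072
  x=5: 1/4 × log_10[(1/4)/(1/7)] = 0.0608
D_KL(P||Q) = 0.0549 dits

D_KL(P||Q) = 0.0549 ≥ 0 ✓

This non-negativity is a fundamental property: relative entropy cannot be negative because it measures how different Q is from P.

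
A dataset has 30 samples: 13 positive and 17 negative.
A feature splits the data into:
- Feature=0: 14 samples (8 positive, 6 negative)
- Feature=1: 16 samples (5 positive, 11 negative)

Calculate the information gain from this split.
0.0495 bits

Information Gain = H(Y) - H(Y|Feature)

Before split:
P(positive) = 13/30 = 0.4333
H(Y) = 0.9871 bits

After split:
Feature=0: H = 0.9852 bits (weight = 14/30)
Feature=1: H = 0.8960 bits (weight = 16/30)
H(Y|Feature) = (14/30)×0.9852 + (16/30)×0.8960 = 0.9377 bits

Information Gain = 0.9871 - 0.9377 = 0.0495 bits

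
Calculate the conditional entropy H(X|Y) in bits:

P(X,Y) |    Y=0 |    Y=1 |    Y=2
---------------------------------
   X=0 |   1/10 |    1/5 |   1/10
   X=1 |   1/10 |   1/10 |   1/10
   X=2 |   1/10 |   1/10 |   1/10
1.5510 bits

Using the chain rule: H(X|Y) = H(X,Y) - H(Y)

First, compute H(X,Y) = 3.1219 bits

Marginal P(Y) = (3/10, 2/5, 3/10)
H(Y) = 1.5710 bits

H(X|Y) = H(X,Y) - H(Y) = 3.1219 - 1.5710 = 1.5510 bits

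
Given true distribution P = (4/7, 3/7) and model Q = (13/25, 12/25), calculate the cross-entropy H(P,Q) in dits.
0.2989 dits

Cross-entropy: H(P,Q) = -Σ p(x) log q(x)

Alternatively: H(P,Q) = H(P) + D_KL(P||Q)
H(P) = 0.2966 dits
D_KL(P||Q) = 0.0023 dits

H(P,Q) = 0.2966 + 0.0023 = 0.2989 dits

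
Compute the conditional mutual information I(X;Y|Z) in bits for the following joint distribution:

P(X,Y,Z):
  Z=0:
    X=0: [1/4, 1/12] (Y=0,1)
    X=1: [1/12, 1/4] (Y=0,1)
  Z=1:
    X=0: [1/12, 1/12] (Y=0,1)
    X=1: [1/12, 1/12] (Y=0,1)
0.1258 bits

Conditional mutual information: I(X;Y|Z) = H(X|Z) + H(Y|Z) - H(X,Y|Z)

H(Z) = 0.9183
H(X,Z) = 1.9183 → H(X|Z) = 1.0000
H(Y,Z) = 1.9183 → H(Y|Z) = 1.0000
H(X,Y,Z) = 2.7925 → H(X,Y|Z) = 1.8742

I(X;Y|Z) = 1.0000 + 1.0000 - 1.8742 = 0.1258 bits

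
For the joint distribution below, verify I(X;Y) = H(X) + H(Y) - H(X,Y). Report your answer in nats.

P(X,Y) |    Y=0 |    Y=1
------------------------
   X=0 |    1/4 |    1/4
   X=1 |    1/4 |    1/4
I(X;Y) = 0.0000 nats

Mutual information has multiple equivalent forms:
- I(X;Y) = H(X) - H(X|Y)
- I(X;Y) = H(Y) - H(Y|X)
- I(X;Y) = H(X) + H(Y) - H(X,Y)

Computing all quantities:
H(X) = 0.6931, H(Y) = 0.6931, H(X,Y) = 1.3863
H(X|Y) = 0.6931, H(Y|X) = 0.6931

Verification:
H(X) - H(X|Y) = 0.6931 - 0.6931 = 0.0000
H(Y) - H(Y|X) = 0.6931 - 0.6931 = 0.0000
H(X) + H(Y) - H(X,Y) = 0.6931 + 0.6931 - 1.3863 = 0.0000

All forms give I(X;Y) = 0.0000 nats. ✓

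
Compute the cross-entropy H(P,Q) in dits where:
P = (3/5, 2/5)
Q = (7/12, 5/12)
0.2925 dits

Cross-entropy: H(P,Q) = -Σ p(x) log q(x)

Alternatively: H(P,Q) = H(P) + D_KL(P||Q)
H(P) = 0.2923 dits
D_KL(P||Q) = 0.0002 dits

H(P,Q) = 0.2923 + 0.0002 = 0.2925 dits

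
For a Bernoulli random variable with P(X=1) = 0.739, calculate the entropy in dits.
0.2493 dits

The binary entropy function is:
H(p) = -p log(p) - (1-p) log(1-p)

H(0.739) = -0.739 × log_10(0.739) - 0.261 × log_10(0.261)
H(0.739) = 0.2493 dits

Note: Binary entropy is maximized at p=0.5 (H=1 bit) and minimized at p=0 or p=1 (H=0).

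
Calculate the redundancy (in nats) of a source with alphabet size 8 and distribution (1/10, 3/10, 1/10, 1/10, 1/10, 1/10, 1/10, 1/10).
0.1064 nats

Redundancy measures how far a source is from maximum entropy:
R = H_max - H(X)

Maximum entropy for 8 symbols: H_max = log_e(8) = 2.0794 nats
Actual entropy: H(X) = 1.9730 nats
Redundancy: R = 2.0794 - 1.9730 = 0.1064 nats

This redundancy represents potential for compression: the source could be compressed by 0.1064 nats per symbol.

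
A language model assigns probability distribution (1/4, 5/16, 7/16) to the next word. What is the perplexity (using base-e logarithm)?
2.9204

Perplexity is e^H (or exp(H) for natural log).

First, H = -Σ p log p = 1.0717 nats
Perplexity = e^1.0717 = 2.9204

Interpretation: The model's uncertainty is equivalent to choosing uniformly among 2.9 options.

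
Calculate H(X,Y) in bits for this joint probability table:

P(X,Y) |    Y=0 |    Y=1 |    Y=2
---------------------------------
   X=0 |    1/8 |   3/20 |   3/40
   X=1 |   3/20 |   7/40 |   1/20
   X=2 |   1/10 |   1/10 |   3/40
3.0772 bits

Joint entropy is H(X,Y) = -Σ_{x,y} p(x,y) log p(x,y).

Summing over all non-zero entries:
H(X,Y) = -[1/8·log_2(1/8) + 3/20·log_2(3/20) + 3/40·log_2(3/40) + 3/20·log_2(3/20) + 7/40·log_2(7/40) + 1/20·log_2(1/20) + 1/10·log_2(1/10) + 1/10·log_2(1/10) + 3/40·log_2(3/40)]
H(X,Y) = 3.0772 bits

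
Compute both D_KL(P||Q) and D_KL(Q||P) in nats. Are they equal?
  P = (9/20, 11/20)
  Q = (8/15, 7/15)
D_KL(P||Q) = 0.0139, D_KL(Q||P) = 0.0139

KL divergence is not symmetric: D_KL(P||Q) ≠ D_KL(Q||P) in general.

D_KL(P||Q) = 0.0139 nats
D_KL(Q||P) = 0.0139 nats

In this case they happen to be equal (to 4 decimal places).

This asymmetry is why KL divergence is not a true distance metric.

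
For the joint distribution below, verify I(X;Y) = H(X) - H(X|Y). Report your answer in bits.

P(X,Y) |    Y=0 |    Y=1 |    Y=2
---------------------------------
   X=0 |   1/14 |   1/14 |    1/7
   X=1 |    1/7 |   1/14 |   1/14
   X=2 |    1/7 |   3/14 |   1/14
I(X;Y) = 0.0949 bits

Mutual information has multiple equivalent forms:
- I(X;Y) = H(X) - H(X|Y)
- I(X;Y) = H(Y) - H(Y|X)
- I(X;Y) = H(X) + H(Y) - H(X,Y)

Computing all quantities:
H(X) = 1.5567, H(Y) = 1.5774, H(X,Y) = 3.0391
H(X|Y) = 1.4617, H(Y|X) = 1.4825

Verification:
H(X) - H(X|Y) = 1.5567 - 1.4617 = 0.0949
H(Y) - H(Y|X) = 1.5774 - 1.4825 = 0.0949
H(X) + H(Y) - H(X,Y) = 1.5567 + 1.5774 - 3.0391 = 0.0949

All forms give I(X;Y) = 0.0949 bits. ✓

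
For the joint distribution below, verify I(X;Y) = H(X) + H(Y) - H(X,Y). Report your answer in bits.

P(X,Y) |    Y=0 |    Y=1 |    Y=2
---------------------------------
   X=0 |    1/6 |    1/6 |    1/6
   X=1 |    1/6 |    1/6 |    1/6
I(X;Y) = 0.0000 bits

Mutual information has multiple equivalent forms:
- I(X;Y) = H(X) - H(X|Y)
- I(X;Y) = H(Y) - H(Y|X)
- I(X;Y) = H(X) + H(Y) - H(X,Y)

Computing all quantities:
H(X) = 1.0000, H(Y) = 1.5850, H(X,Y) = 2.5850
H(X|Y) = 1.0000, H(Y|X) = 1.5850

Verification:
H(X) - H(X|Y) = 1.0000 - 1.0000 = 0.0000
H(Y) - H(Y|X) = 1.5850 - 1.5850 = 0.0000
H(X) + H(Y) - H(X,Y) = 1.0000 + 1.5850 - 2.5850 = 0.0000

All forms give I(X;Y) = 0.0000 bits. ✓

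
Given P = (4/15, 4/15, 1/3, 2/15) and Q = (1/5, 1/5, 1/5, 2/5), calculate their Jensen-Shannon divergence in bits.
0.0694 bits

Jensen-Shannon divergence is:
JSD(P||Q) = 0.5 × D_KL(P||M) + 0.5 × D_KL(Q||M)
where M = 0.5 × (P + Q) is the mixture distribution.

M = 0.5 × (4/15, 4/15, 1/3, 2/15) + 0.5 × (1/5, 1/5, 1/5, 2/5) = (7/30, 7/30, 4/15, 4/15)

D_KL(P||M) = 0.0767 bits
D_KL(Q||M) = 0.0620 bits

JSD(P||Q) = 0.5 × 0.0767 + 0.5 × 0.0620 = 0.0694 bits

Unlike KL divergence, JSD is symmetric and bounded: 0 ≤ JSD ≤ log(2).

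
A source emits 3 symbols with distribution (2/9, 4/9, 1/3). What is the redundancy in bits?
0.0545 bits

Redundancy measures how far a source is from maximum entropy:
R = H_max - H(X)

Maximum entropy for 3 symbols: H_max = log_2(3) = 1.5850 bits
Actual entropy: H(X) = 1.5305 bits
Redundancy: R = 1.5850 - 1.5305 = 0.0545 bits

This redundancy represents potential for compression: the source could be compressed by 0.0545 bits per symbol.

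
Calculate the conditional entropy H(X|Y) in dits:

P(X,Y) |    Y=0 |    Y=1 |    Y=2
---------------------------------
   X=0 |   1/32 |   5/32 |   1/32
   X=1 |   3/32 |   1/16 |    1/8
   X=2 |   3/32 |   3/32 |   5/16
0.3987 dits

Using the chain rule: H(X|Y) = H(X,Y) - H(Y)

First, compute H(X,Y) = 0.8552 dits

Marginal P(Y) = (7/32, 5/16, 15/32)
H(Y) = 0.4565 dits

H(X|Y) = H(X,Y) - H(Y) = 0.8552 - 0.4565 = 0.3987 dits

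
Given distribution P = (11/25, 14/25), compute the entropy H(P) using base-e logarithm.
0.6859 nats

Shannon entropy is H(X) = -Σ p(x) log p(x).

For P = (11/25, 14/25):
H = -11/25 × log_e(11/25) -14/25 × log_e(14/25)
H = 0.6859 nats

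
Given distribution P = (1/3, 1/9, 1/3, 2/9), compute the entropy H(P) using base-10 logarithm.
0.5693 dits

Shannon entropy is H(X) = -Σ p(x) log p(x).

For P = (1/3, 1/9, 1/3, 2/9):
H = -1/3 × log_10(1/3) -1/9 × log_10(1/9) -1/3 × log_10(1/3) -2/9 × log_10(2/9)
H = 0.5693 dits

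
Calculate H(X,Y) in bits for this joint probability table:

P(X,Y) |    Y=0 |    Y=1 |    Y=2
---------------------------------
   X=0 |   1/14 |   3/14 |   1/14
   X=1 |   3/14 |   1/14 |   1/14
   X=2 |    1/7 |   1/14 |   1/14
2.9852 bits

Joint entropy is H(X,Y) = -Σ_{x,y} p(x,y) log p(x,y).

Summing over all non-zero entries:
H(X,Y) = -[1/14·log_2(1/14) + 3/14·log_2(3/14) + 1/14·log_2(1/14) + 3/14·log_2(3/14) + 1/14·log_2(1/14) + 1/14·log_2(1/14) + 1/7·log_2(1/7) + 1/14·log_2(1/14) + 1/14·log_2(1/14)]
H(X,Y) = 2.9852 bits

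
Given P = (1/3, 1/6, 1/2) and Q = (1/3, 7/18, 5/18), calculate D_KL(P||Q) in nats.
0.1527 nats

KL divergence: D_KL(P||Q) = Σ p(x) log(p(x)/q(x))

Computing term by term:
  x=0: 1/3 × log_e[(1/3)/(1/3)] = 1/3 × 0.0000 = 0.0000
  x=1: 1/6 × log_e[(1/6)/(7/18)] = 1/6 × -0.8473 = -0.1412
  x=2: 1/2 × log_e[(1/2)/(5/18)] = 1/2 × 0.5878 = 0.2939

D_KL(P||Q) = 0.1527 nats

Note: KL divergence is always non-negative and equals 0 iff P = Q.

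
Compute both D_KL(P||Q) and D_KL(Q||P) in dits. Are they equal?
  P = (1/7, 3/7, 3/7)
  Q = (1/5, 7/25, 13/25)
D_KL(P||Q) = 0.0224, D_KL(Q||P) = 0.0211

KL divergence is not symmetric: D_KL(P||Q) ≠ D_KL(Q||P) in general.

D_KL(P||Q) = 0.0224 dits
D_KL(Q||P) = 0.0211 dits

No, they are not equal!

This asymmetry is why KL divergence is not a true distance metric.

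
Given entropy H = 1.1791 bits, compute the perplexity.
2.2644

Perplexity is 2^H (or exp(H) for natural log).

H = 1.1791 bits
Perplexity = 2^1.1791 = 2.2644

Interpretation: The model's uncertainty is equivalent to choosing uniformly among 2.3 options.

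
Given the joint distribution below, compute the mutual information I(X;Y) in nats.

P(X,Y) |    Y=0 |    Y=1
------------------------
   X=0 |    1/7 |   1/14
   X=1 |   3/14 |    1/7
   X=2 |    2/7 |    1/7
0.0022 nats

Mutual information: I(X;Y) = H(X) + H(Y) - H(X,Y)

Marginals:
P(X) = (3/14, 5/14, 3/7), H(X) = 1.0609 nats
P(Y) = (9/14, 5/14), H(Y) = 0.6518 nats

Joint entropy: H(X,Y) = 1.7105 nats

I(X;Y) = 1.0609 + 0.6518 - 1.7105 = 0.0022 nats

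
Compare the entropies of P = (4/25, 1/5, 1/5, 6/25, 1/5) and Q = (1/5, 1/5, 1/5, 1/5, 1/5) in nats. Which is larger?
Q

Computing entropies in nats:
H(P) = 1.6014
H(Q) = 1.6094

Distribution Q has higher entropy.

Intuition: The distribution closer to uniform (more spread out) has higher entropy.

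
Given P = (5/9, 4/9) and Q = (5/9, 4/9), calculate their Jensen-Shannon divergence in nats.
0.0000 nats

Jensen-Shannon divergence is:
JSD(P||Q) = 0.5 × D_KL(P||M) + 0.5 × D_KL(Q||M)
where M = 0.5 × (P + Q) is the mixture distribution.

M = 0.5 × (5/9, 4/9) + 0.5 × (5/9, 4/9) = (5/9, 4/9)

D_KL(P||M) = 0.0000 nats
D_KL(Q||M) = 0.0000 nats

JSD(P||Q) = 0.5 × 0.0000 + 0.5 × 0.0000 = 0.0000 nats

Unlike KL divergence, JSD is symmetric and bounded: 0 ≤ JSD ≤ log(2).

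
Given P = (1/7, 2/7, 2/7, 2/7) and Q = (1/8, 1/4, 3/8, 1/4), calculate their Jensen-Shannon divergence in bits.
0.0065 bits

Jensen-Shannon divergence is:
JSD(P||Q) = 0.5 × D_KL(P||M) + 0.5 × D_KL(Q||M)
where M = 0.5 × (P + Q) is the mixture distribution.

M = 0.5 × (1/7, 2/7, 2/7, 2/7) + 0.5 × (1/8, 1/4, 3/8, 1/4) = (0.133929, 0.267857, 0.330357, 0.267857)

D_KL(P||M) = 0.0067 bits
D_KL(Q||M) = 0.0064 bits

JSD(P||Q) = 0.5 × 0.0067 + 0.5 × 0.0064 = 0.0065 bits

Unlike KL divergence, JSD is symmetric and bounded: 0 ≤ JSD ≤ log(2).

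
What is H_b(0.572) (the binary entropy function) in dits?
0.2965 dits

The binary entropy function is:
H(p) = -p log(p) - (1-p) log(1-p)

H(0.572) = -0.572 × log_10(0.572) - 0.428 × log_10(0.428)
H(0.572) = 0.2965 dits

Note: Binary entropy is maximized at p=0.5 (H=1 bit) and minimized at p=0 or p=1 (H=0).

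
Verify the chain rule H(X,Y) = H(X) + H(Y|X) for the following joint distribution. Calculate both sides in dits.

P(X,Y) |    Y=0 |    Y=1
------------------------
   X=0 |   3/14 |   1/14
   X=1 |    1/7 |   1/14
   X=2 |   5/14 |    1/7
H(X,Y) = 0.7082, H(X) = 0.4493, H(Y|X) = 0.2589 (all in dits)

Chain rule: H(X,Y) = H(X) + H(Y|X)

Left side — joint entropy directly:
H(X,Y) = -Σ p(x,y) log p(x,y) = 0.7082 dits

Right side — compute H(Y|X) from the conditional distributions:
P(X) = (2/7, 3/14, 1/2), so H(X) = 0.4493 dits
H(Y|X) = Σ_x P(X=x) · H(Y|X=x):
  P(Y|X=0) = (3/4, 1/4), H(Y|X=0) = 0.2442, weight P(X=0) = 2/7
  P(Y|X=1) = (2/3, 1/3), H(Y|X=1) = 0.2764, weight P(X=1) = 3/14
  P(Y|X=2) = (5/7, 2/7), H(Y|X=2) = 0.2598, weight P(X=2) = 1/2
H(Y|X) = 0.2589 dits

H(X) + H(Y|X) = 0.4493 + 0.2589 = 0.7082 dits

Both sides equal 0.7082 dits. ✓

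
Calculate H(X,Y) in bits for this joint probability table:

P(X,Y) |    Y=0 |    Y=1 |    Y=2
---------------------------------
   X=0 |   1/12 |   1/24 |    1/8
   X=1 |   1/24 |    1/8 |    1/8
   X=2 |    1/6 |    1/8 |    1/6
3.0425 bits

Joint entropy is H(X,Y) = -Σ_{x,y} p(x,y) log p(x,y).

Summing over all non-zero entries:
H(X,Y) = -[1/12·log_2(1/12) + 1/24·log_2(1/24) + 1/8·log_2(1/8) + 1/24·log_2(1/24) + 1/8·log_2(1/8) + 1/8·log_2(1/8) + 1/6·log_2(1/6) + 1/8·log_2(1/8) + 1/6·log_2(1/6)]
H(X,Y) = 3.0425 bits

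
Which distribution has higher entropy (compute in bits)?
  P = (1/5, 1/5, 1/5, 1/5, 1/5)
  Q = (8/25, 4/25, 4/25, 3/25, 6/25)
P

Computing entropies in bits:
H(P) = 2.3219
H(Q) = 2.2333

Distribution P has higher entropy.

Intuition: The distribution closer to uniform (more spread out) has higher entropy.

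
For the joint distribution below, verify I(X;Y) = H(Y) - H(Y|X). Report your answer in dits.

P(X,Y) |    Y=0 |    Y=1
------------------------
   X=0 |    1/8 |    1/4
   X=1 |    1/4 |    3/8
I(X;Y) = 0.0010 dits

Mutual information has multiple equivalent forms:
- I(X;Y) = H(X) - H(X|Y)
- I(X;Y) = H(Y) - H(Y|X)
- I(X;Y) = H(X) + H(Y) - H(X,Y)

Computing all quantities:
H(X) = 0.2873, H(Y) = 0.2873, H(X,Y) = 0.5737
H(X|Y) = 0.2863, H(Y|X) = 0.2863

Verification:
H(X) - H(X|Y) = 0.2873 - 0.2863 = 0.0010
H(Y) - H(Y|X) = 0.2873 - 0.2863 = 0.0010
H(X) + H(Y) - H(X,Y) = 0.2873 + 0.2873 - 0.5737 = 0.0010

All forms give I(X;Y) = 0.0010 dits. ✓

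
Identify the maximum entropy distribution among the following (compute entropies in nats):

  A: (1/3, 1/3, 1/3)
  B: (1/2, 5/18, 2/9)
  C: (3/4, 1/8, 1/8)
A

For a discrete distribution over n outcomes, entropy is maximized by the uniform distribution.

Computing entropies:
H(A) = 1.0986 nats
H(B) = 1.0366 nats
H(C) = 0.7356 nats

The uniform distribution (where all probabilities equal 1/3) achieves the maximum entropy of log_e(3) = 1.0986 nats.

Distribution A has the highest entropy.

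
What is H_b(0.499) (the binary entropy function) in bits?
1.0000 bits

The binary entropy function is:
H(p) = -p log(p) - (1-p) log(1-p)

H(0.499) = -0.499 × log_2(0.499) - 0.501 × log_2(0.501)
H(0.499) = 1.0000 bits

Note: Binary entropy is maximized at p=0.5 (H=1 bit) and minimized at p=0 or p=1 (H=0).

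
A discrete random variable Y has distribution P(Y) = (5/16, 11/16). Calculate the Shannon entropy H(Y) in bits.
0.8960 bits

Shannon entropy is H(X) = -Σ p(x) log p(x).

For P = (5/16, 11/16):
H = -5/16 × log_2(5/16) -11/16 × log_2(11/16)
H = 0.8960 bits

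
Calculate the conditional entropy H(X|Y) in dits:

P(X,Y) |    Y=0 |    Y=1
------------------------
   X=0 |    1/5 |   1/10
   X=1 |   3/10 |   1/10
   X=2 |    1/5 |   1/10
0.4712 dits

Using the chain rule: H(X|Y) = H(X,Y) - H(Y)

First, compute H(X,Y) = 0.7365 dits

Marginal P(Y) = (7/10, 3/10)
H(Y) = 0.2653 dits

H(X|Y) = H(X,Y) - H(Y) = 0.7365 - 0.2653 = 0.4712 dits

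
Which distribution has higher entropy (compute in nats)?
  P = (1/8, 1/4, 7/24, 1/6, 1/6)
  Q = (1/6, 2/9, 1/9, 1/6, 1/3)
P

Computing entropies in nats:
H(P) = 1.5631
H(Q) = 1.5418

Distribution P has higher entropy.

Intuition: The distribution closer to uniform (more spread out) has higher entropy.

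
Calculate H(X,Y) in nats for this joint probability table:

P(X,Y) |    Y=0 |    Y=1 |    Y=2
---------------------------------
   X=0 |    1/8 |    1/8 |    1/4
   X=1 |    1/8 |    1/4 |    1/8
1.7329 nats

Joint entropy is H(X,Y) = -Σ_{x,y} p(x,y) log p(x,y).

Summing over all non-zero entries:
H(X,Y) = -[1/8·log_e(1/8) + 1/8·log_e(1/8) + 1/4·log_e(1/4) + 1/8·log_e(1/8) + 1/4·log_e(1/4) + 1/8·log_e(1/8)]
H(X,Y) = 1.7329 nats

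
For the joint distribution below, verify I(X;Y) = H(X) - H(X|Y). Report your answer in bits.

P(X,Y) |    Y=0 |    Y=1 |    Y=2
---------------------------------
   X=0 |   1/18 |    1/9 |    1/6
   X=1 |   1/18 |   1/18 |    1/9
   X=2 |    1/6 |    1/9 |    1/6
I(X;Y) = 0.0330 bits

Mutual information has multiple equivalent forms:
- I(X;Y) = H(X) - H(X|Y)
- I(X;Y) = H(Y) - H(Y|X)
- I(X;Y) = H(X) + H(Y) - H(X,Y)

Computing all quantities:
H(X) = 1.5305, H(Y) = 1.5466, H(X,Y) = 3.0441
H(X|Y) = 1.4975, H(Y|X) = 1.5136

Verification:
H(X) - H(X|Y) = 1.5305 - 1.4975 = 0.0330
H(Y) - H(Y|X) = 1.5466 - 1.5136 = 0.0330
H(X) + H(Y) - H(X,Y) = 1.5305 + 1.5466 - 3.0441 = 0.0330

All forms give I(X;Y) = 0.0330 bits. ✓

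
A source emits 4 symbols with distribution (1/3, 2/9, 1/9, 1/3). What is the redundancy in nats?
0.0755 nats

Redundancy measures how far a source is from maximum entropy:
R = H_max - H(X)

Maximum entropy for 4 symbols: H_max = log_e(4) = 1.3863 nats
Actual entropy: H(X) = 1.3108 nats
Redundancy: R = 1.3863 - 1.3108 = 0.0755 nats

This redundancy represents potential for compression: the source could be compressed by 0.0755 nats per symbol.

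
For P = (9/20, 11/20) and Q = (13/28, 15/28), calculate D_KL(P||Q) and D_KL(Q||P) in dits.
D_KL(P||Q) = 0.0002, D_KL(Q||P) = 0.0002

KL divergence is not symmetric: D_KL(P||Q) ≠ D_KL(Q||P) in general.

D_KL(P||Q) = 0.0002 dits
D_KL(Q||P) = 0.0002 dits

In this case they happen to be equal (to 4 decimal places).

This asymmetry is why KL divergence is not a true distance metric.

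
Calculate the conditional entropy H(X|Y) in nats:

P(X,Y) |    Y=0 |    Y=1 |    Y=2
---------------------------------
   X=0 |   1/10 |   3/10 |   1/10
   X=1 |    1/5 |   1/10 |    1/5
0.6068 nats

Using the chain rule: H(X|Y) = H(X,Y) - H(Y)

First, compute H(X,Y) = 1.6957 nats

Marginal P(Y) = (3/10, 2/5, 3/10)
H(Y) = 1.0889 nats

H(X|Y) = H(X,Y) - H(Y) = 1.6957 - 1.0889 = 0.6068 nats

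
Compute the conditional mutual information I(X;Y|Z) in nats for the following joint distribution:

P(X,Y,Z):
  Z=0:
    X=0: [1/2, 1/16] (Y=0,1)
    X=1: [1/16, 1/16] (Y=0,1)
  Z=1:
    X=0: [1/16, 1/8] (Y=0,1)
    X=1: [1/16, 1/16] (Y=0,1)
0.0474 nats

Conditional mutual information: I(X;Y|Z) = H(X|Z) + H(Y|Z) - H(X,Y|Z)

H(Z) = 0.6211
H(X,Z) = 1.1574 → H(X|Z) = 0.5363
H(Y,Z) = 1.1574 → H(Y|Z) = 0.5363
H(X,Y,Z) = 1.6462 → H(X,Y|Z) = 1.0251

I(X;Y|Z) = 0.5363 + 0.5363 - 1.0251 = 0.0474 nats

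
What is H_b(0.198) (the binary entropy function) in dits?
0.2161 dits

The binary entropy function is:
H(p) = -p log(p) - (1-p) log(1-p)

H(0.198) = -0.198 × log_10(0.198) - 0.802 × log_10(0.802)
H(0.198) = 0.2161 dits

Note: Binary entropy is maximized at p=0.5 (H=1 bit) and minimized at p=0 or p=1 (H=0).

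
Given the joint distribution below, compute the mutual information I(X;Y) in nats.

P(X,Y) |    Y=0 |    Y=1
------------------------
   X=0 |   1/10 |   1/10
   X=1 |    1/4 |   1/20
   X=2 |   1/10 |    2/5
0.1641 nats

Mutual information: I(X;Y) = H(X) + H(Y) - H(X,Y)

Marginals:
P(X) = (1/5, 3/10, 1/2), H(X) = 1.0297 nats
P(Y) = (9/20, 11/20), H(Y) = 0.6881 nats

Joint entropy: H(X,Y) = 1.5537 nats

I(X;Y) = 1.0297 + 0.6881 - 1.5537 = 0.1641 nats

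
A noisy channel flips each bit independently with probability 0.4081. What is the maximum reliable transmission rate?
0.0245 bits

For a binary symmetric channel (BSC) with error probability p:
Capacity C = 1 - H(p) bits per symbol

where H(p) = -p log₂(p) - (1-p) log₂(1-p) is the binary entropy function.

H(0.4081) = 0.9755 bits
C = 1 - 0.9755 = 0.0245 bits per symbol

This means we can reliably transmit up to 0.0245 bits of information per channel use.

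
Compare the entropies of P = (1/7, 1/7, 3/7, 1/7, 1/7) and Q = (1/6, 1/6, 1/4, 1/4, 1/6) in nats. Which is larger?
Q

Computing entropies in nats:
H(P) = 1.4751
H(Q) = 1.5890

Distribution Q has higher entropy.

Intuition: The distribution closer to uniform (more spread out) has higher entropy.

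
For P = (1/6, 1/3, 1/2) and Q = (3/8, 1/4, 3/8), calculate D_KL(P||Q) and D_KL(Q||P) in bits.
D_KL(P||Q) = 0.1509, D_KL(Q||P) = 0.1793

KL divergence is not symmetric: D_KL(P||Q) ≠ D_KL(Q||P) in general.

D_KL(P||Q) = 0.1509 bits
D_KL(Q||P) = 0.1793 bits

No, they are not equal!

This asymmetry is why KL divergence is not a true distance metric.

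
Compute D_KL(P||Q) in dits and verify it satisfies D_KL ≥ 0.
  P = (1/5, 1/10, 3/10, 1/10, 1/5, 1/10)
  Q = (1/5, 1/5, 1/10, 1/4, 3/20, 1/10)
0.0982 dits

KL divergence satisfies the Gibbs inequality: D_KL(P||Q) ≥ 0 for all distributions P, Q.

D_KL(P||Q) = Σ p(x) log(p(x)/q(x))
Term by term:
  x=0: 1/5 × log_10[(1/5)/(1/5)] = 0.0000
  x=1: 1/10 × log_10[(1/10)/(1/5)] = -0.0301
  x=2: 3/10 × log_10[(3/10)/(1/10)] = 0.1431
  x=3: 1/10 × log_10[(1/10)/(1/4)] = -0.0398
  x=4: 1/5 × log_10[(1/5)/(3/20)] = 0.0250
  x=5: 1/10 × log_10[(1/10)/(1/10)] = 0.0000
D_KL(P||Q) = 0.0982 dits

D_KL(P||Q) = 0.0982 ≥ 0 ✓

This non-negativity is a fundamental property: relative entropy cannot be negative because it measures how different Q is from P.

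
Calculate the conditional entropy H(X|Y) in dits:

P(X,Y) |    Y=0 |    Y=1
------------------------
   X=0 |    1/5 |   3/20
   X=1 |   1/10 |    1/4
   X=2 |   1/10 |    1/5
0.4614 dits

Using the chain rule: H(X|Y) = H(X,Y) - H(Y)

First, compute H(X,Y) = 0.7537 dits

Marginal P(Y) = (2/5, 3/5)
H(Y) = 0.2923 dits

H(X|Y) = H(X,Y) - H(Y) = 0.7537 - 0.2923 = 0.4614 dits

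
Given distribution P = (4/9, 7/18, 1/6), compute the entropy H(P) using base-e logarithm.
1.0263 nats

Shannon entropy is H(X) = -Σ p(x) log p(x).

For P = (4/9, 7/18, 1/6):
H = -4/9 × log_e(4/9) -7/18 × log_e(7/18) -1/6 × log_e(1/6)
H = 1.0263 nats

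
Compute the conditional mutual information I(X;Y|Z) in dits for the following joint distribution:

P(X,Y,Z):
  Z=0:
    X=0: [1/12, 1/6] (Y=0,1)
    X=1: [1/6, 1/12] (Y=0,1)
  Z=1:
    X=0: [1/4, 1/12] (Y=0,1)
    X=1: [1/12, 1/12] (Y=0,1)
0.0189 dits

Conditional mutual information: I(X;Y|Z) = H(X|Z) + H(Y|Z) - H(X,Y|Z)

H(Z) = 0.3010
H(X,Z) = 0.5898 → H(X|Z) = 0.2887
H(Y,Z) = 0.5898 → H(Y|Z) = 0.2887
H(X,Y,Z) = 0.8596 → H(X,Y|Z) = 0.5585

I(X;Y|Z) = 0.2887 + 0.2887 - 0.5585 = 0.0189 dits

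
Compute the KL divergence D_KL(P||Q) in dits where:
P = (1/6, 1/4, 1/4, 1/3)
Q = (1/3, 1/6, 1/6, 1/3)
0.0379 dits

KL divergence: D_KL(P||Q) = Σ p(x) log(p(x)/q(x))

Computing term by term:
  x=0: 1/6 × log_10[(1/6)/(1/3)] = 1/6 × -0.3010 = -0.0502
  x=1: 1/4 × log_10[(1/4)/(1/6)] = 1/4 × 0.1761 = 0.0440
  x=2: 1/4 × log_10[(1/4)/(1/6)] = 1/4 × 0.1761 = 0.0440
  x=3: 1/3 × log_10[(1/3)/(1/3)] = 1/3 × 0.0000 = 0.0000

D_KL(P||Q) = 0.0379 dits

Note: KL divergence is always non-negative and equals 0 iff P = Q.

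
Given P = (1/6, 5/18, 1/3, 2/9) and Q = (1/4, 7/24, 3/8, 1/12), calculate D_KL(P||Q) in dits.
0.0424 dits

KL divergence: D_KL(P||Q) = Σ p(x) log(p(x)/q(x))

Computing term by term:
  x=0: 1/6 × log_10[(1/6)/(1/4)] = 1/6 × -0.1761 = -0.0293
  x=1: 5/18 × log_10[(5/18)/(7/24)] = 5/18 × -0.0212 = -0.0059
  x=2: 1/3 × log_10[(1/3)/(3/8)] = 1/3 × -0.0512 = -0.0171
  x=3: 2/9 × log_10[(2/9)/(1/12)] = 2/9 × 0.4260 = 0.0947

D_KL(P||Q) = 0.0424 dits

Note: KL divergence is always non-negative and equals 0 iff P = Q.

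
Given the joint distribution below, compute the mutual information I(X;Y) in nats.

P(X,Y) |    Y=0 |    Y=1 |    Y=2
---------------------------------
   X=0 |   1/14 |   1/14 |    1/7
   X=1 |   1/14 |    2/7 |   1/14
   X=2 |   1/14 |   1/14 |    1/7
0.0950 nats

Mutual information: I(X;Y) = H(X) + H(Y) - H(X,Y)

Marginals:
P(X) = (2/7, 3/7, 2/7), H(X) = 1.0790 nats
P(Y) = (3/14, 3/7, 5/14), H(Y) = 1.0609 nats

Joint entropy: H(X,Y) = 2.0449 nats

I(X;Y) = 1.0790 + 1.0609 - 2.0449 = 0.0950 nats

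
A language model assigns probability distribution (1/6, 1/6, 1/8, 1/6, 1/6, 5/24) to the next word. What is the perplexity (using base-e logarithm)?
5.9372

Perplexity is e^H (or exp(H) for natural log).

First, H = -Σ p log p = 1.7812 nats
Perplexity = e^1.7812 = 5.9372

Interpretation: The model's uncertainty is equivalent to choosing uniformly among 5.9 options.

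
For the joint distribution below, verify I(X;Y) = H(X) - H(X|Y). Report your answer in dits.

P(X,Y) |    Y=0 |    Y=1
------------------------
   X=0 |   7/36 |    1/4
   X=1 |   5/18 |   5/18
I(X;Y) = 0.0008 dits

Mutual information has multiple equivalent forms:
- I(X;Y) = H(X) - H(X|Y)
- I(X;Y) = H(Y) - H(Y|X)
- I(X;Y) = H(X) + H(Y) - H(X,Y)

Computing all quantities:
H(X) = 0.2983, H(Y) = 0.3004, H(X,Y) = 0.5979
H(X|Y) = 0.2975, H(Y|X) = 0.2995

Verification:
H(X) - H(X|Y) = 0.2983 - 0.2975 = 0.0008
H(Y) - H(Y|X) = 0.3004 - 0.2995 = 0.0008
H(X) + H(Y) - H(X,Y) = 0.2983 + 0.3004 - 0.5979 = 0.0008

All forms give I(X;Y) = 0.0008 dits. ✓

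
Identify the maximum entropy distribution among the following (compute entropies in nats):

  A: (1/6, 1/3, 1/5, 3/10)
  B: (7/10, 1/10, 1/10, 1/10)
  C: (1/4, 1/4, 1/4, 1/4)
C

For a discrete distribution over n outcomes, entropy is maximized by the uniform distribution.

Computing entropies:
H(A) = 1.3479 nats
H(B) = 0.9404 nats
H(C) = 1.3863 nats

The uniform distribution (where all probabilities equal 1/4) achieves the maximum entropy of log_e(4) = 1.3863 nats.

Distribution C has the highest entropy.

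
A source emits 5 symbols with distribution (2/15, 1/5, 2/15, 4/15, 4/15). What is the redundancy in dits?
0.0197 dits

Redundancy measures how far a source is from maximum entropy:
R = H_max - H(X)

Maximum entropy for 5 symbols: H_max = log_10(5) = 0.6990 dits
Actual entropy: H(X) = 0.6793 dits
Redundancy: R = 0.6990 - 0.6793 = 0.0197 dits

This redundancy represents potential for compression: the source could be compressed by 0.0197 dits per symbol.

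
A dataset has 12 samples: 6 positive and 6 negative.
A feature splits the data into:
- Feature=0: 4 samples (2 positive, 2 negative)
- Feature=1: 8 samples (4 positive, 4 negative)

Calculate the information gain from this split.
0.0000 bits

Information Gain = H(Y) - H(Y|Feature)

Before split:
P(positive) = 6/12 = 0.5000
H(Y) = 1.0000 bits

After split:
Feature=0: H = 1.0000 bits (weight = 4/12)
Feature=1: H = 1.0000 bits (weight = 8/12)
H(Y|Feature) = (4/12)×1.0000 + (8/12)×1.0000 = 1.0000 bits

Information Gain = 1.0000 - 1.0000 = 0.0000 bits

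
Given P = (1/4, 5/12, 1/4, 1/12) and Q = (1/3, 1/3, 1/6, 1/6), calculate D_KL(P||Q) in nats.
0.0647 nats

KL divergence: D_KL(P||Q) = Σ p(x) log(p(x)/q(x))

Computing term by term:
  x=0: 1/4 × log_e[(1/4)/(1/3)] = 1/4 × -0.2877 = -0.0719
  x=1: 5/12 × log_e[(5/12)/(1/3)] = 5/12 × 0.2231 = 0.0930
  x=2: 1/4 × log_e[(1/4)/(1/6)] = 1/4 × 0.4055 = 0.1014
  x=3: 1/12 × log_e[(1/12)/(1/6)] = 1/12 × -0.6931 = -0.0578

D_KL(P||Q) = 0.0647 nats

Note: KL divergence is always non-negative and equals 0 iff P = Q.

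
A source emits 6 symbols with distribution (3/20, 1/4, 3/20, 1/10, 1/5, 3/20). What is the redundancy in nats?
0.0393 nats

Redundancy measures how far a source is from maximum entropy:
R = H_max - H(X)

Maximum entropy for 6 symbols: H_max = log_e(6) = 1.7918 nats
Actual entropy: H(X) = 1.7524 nats
Redundancy: R = 1.7918 - 1.7524 = 0.0393 nats

This redundancy represents potential for compression: the source could be compressed by 0.0393 nats per symbol.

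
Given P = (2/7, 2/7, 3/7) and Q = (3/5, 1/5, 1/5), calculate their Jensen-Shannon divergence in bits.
0.0773 bits

Jensen-Shannon divergence is:
JSD(P||Q) = 0.5 × D_KL(P||M) + 0.5 × D_KL(Q||M)
where M = 0.5 × (P + Q) is the mixture distribution.

M = 0.5 × (2/7, 2/7, 3/7) + 0.5 × (3/5, 1/5, 1/5) = (0.442857, 0.242857, 11/35)

D_KL(P||M) = 0.0781 bits
D_KL(Q||M) = 0.0764 bits

JSD(P||Q) = 0.5 × 0.0781 + 0.5 × 0.0764 = 0.0773 bits

Unlike KL divergence, JSD is symmetric and bounded: 0 ≤ JSD ≤ log(2).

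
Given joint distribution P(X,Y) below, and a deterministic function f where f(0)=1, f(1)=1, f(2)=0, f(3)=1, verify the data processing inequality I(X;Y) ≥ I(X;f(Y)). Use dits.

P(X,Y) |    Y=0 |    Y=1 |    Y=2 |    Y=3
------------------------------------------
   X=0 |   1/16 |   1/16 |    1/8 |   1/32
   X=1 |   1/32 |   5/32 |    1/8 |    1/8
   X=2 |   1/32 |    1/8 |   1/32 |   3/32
I(X;Y) = 0.0322, I(X;f(Y)) = 0.0178, inequality holds: 0.0322 ≥ 0.0178

Data Processing Inequality: For any Markov chain X → Y → Z, we have I(X;Y) ≥ I(X;Z).

Here Z = f(Y) is a deterministic function of Y, forming X → Y → Z.

Original I(X;Y) = 0.0322 dits

After applying f:
P(X,Z) where Z=f(Y):
- P(X,Z=0) = P(X,Y=2)
- P(X,Z=1) = P(X,Y=0) + P(X,Y=1) + P(X,Y=3)

I(X;Z) = I(X;f(Y)) = 0.0178 dits

Verification: 0.0322 ≥ 0.0178 ✓

Information cannot be created by processing; the function f can only lose information about X.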